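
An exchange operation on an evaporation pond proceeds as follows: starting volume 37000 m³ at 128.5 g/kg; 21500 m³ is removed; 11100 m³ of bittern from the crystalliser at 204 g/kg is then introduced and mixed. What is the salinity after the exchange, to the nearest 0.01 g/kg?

160.01 g/kg

Remaining after removal: 15,500 m³ at 128.5 g/kg (salt = 1,991,750)
After addition: salt = 1,991,750 + 11,100×204 = 4,256,150; volume = 26,600 m³
S = 4,256,150 / 26,600 = 160.0056 g/kg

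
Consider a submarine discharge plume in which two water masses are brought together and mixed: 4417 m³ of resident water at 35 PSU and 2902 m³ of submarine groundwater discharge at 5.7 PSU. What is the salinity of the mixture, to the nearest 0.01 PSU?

23.38 PSU

By conservation of dissolved salt,
salt = 4,417×35 + 2,902×5.7 = 154,595 + 16,541.4 = 171,136.4
volume = 4,417 + 2,902 = 7,319 m³
S = 171,136.4 / 7,319 = 23.3825 PSU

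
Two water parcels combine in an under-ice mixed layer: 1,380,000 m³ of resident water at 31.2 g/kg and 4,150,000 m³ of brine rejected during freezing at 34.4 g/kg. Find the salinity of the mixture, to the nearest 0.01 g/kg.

33.60 g/kg

Salt balance:
salt = 1,380,000×31.2 + 4,150,000×34.4 = 43,056,000 + 142,760,000 = 185,816,000
volume = 1,380,000 + 4,150,000 = 5,530,000 m³
S = 185,816,000 / 5,530,000 = 33.6014 g/kg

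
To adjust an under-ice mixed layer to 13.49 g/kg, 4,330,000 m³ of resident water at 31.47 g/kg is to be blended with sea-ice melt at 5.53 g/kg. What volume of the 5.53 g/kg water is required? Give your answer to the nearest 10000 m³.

9780000 m³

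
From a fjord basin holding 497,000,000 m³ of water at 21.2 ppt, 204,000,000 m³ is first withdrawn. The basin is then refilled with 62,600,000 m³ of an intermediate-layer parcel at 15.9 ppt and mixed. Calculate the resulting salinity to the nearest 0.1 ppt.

Remaining after removal: 293,000,000 m³ at 21.2 ppt (salt = 6,211,600,000)
After addition: salt = 6,211,600,000 + 62,600,000×15.9 = 7,206,940,000; volume = 355,600,000 m³
S = 7,206,940,000 / 355,600,000 = 20.267 ppt

20.3 ppt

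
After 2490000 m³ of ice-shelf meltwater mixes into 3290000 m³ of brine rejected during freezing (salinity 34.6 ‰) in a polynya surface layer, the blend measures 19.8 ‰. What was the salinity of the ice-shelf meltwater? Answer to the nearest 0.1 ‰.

Salt balance: 3,290,000×34.6 + 2,490,000×S = 5,780,000×19.8
113,834,000 + 2,490,000·S = 114,444,000
S = (114,444,000 − 113,834,000) / 2,490,000 = 0.245 ‰

0.2 ‰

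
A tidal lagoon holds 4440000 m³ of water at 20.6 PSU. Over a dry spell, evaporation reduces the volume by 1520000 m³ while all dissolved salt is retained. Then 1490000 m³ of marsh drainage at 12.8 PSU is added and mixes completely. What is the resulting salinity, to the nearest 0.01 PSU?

25.06 PSU

After evaporation: salt = 4,440,000×20.6 = 91,464,000; volume = 4,440,000 − 1,520,000 = 2,920,000 m³
After mixing: salt = 91,464,000 + 1,490,000×12.8 = 110,536,000; volume = 2,920,000 + 1,490,000 = 4,410,000 m³
S = 110,536,000 / 4,410,000 = 25.0649 PSU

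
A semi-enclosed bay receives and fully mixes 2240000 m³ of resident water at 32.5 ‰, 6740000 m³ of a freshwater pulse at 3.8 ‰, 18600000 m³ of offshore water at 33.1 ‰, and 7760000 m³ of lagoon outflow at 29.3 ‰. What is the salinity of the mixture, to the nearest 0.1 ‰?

26.6 ‰

Mass of salt is conserved:
salt = 2,240,000×32.5 + 6,740,000×3.8 + 18,600,000×33.1 + 7,760,000×29.3 = 72,800,000 + 25,612,000 + 615,660,000 + 227,368,000 = 941,440,000
volume = 2,240,000 + 6,740,000 + 18,600,000 + 7,760,000 = 35,340,000 m³
S = 941,440,000 / 35,340,000 = 26.64 ‰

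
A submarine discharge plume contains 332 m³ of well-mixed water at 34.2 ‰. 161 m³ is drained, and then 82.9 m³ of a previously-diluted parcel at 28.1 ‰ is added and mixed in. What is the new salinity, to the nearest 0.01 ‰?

32.21 ‰

Remaining after removal: 171 m³ at 34.2 ‰ (salt = 5,848.2)
After addition: salt = 5,848.2 + 82.9×28.1 = 8,177.69; volume = 253.9 m³
S = 8,177.69 / 253.9 = 32.2083 ‰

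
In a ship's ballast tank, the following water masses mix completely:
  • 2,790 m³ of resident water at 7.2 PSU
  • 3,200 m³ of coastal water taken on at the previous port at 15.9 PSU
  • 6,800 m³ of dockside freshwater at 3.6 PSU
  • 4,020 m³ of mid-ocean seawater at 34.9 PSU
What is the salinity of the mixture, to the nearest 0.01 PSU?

14.02 PSU

Conserving salt mass:
salt = 2,790×7.2 + 3,200×15.9 + 6,800×3.6 + 4,020×34.9 = 20,088 + 50,880 + 24,480 + 140,298 = 235,746
volume = 2,790 + 3,200 + 6,800 + 4,020 = 16,810 m³
S = 235,746 / 16,810 = 14.0242 PSU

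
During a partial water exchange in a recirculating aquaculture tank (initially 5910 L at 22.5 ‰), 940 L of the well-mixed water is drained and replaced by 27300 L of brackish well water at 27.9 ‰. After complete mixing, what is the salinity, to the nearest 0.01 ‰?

27.07 ‰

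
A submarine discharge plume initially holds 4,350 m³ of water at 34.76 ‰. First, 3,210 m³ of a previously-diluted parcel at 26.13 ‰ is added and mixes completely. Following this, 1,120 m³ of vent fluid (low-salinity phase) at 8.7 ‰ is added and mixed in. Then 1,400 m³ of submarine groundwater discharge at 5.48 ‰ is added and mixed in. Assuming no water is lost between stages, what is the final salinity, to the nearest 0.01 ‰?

25.05 ‰

Salt balance:
Initial salt = 4,350×34.76 = 151,206
After stage 1: salt = 151,206 + 3,210×26.13 = 235,083.3; volume = 7,560 m³; S = 31.096 ‰
After stage 2: salt = 235,083.3 + 1,120×8.7 = 244,827.3; volume = 8,680 m³; S = 28.206 ‰
After stage 3: salt = 244,827.3 + 1,400×5.48 = 252,499.3; volume = 10,080 m³
S = 252,499.3 / 10,080 = 25.0495 ‰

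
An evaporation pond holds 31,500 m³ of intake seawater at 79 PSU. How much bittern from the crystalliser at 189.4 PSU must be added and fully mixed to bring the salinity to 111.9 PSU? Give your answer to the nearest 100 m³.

13400 m³

Salt balance: 31,500×79 + V×189.4 = (31,500+V)×111.9
2,488,500 + 189.4V = 3,524,850 + 111.9V
1,036,350 = 77.5V
V = 13,372.26 m³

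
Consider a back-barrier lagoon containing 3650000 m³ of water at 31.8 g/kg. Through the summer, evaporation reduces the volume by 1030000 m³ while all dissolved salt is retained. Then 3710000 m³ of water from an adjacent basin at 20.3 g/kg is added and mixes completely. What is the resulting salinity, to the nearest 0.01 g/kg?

30.23 g/kg

After evaporation: salt = 3,650,000×31.8 = 116,070,000; volume = 3,650,000 − 1,030,000 = 2,620,000 m³
After mixing: salt = 116,070,000 + 3,710,000×20.3 = 191,383,000; volume = 2,620,000 + 3,710,000 = 6,330,000 m³
S = 191,383,000 / 6,330,000 = 30.2343 g/kg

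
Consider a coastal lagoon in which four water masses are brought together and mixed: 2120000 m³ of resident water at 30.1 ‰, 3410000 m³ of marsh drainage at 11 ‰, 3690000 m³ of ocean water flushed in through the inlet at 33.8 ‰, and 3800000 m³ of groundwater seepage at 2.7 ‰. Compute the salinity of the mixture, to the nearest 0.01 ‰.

Total salt / total volume:
salt = 2,120,000×30.1 + 3,410,000×11 + 3,690,000×33.8 + 3,800,000×2.7 = 63,812,000 + 37,510,000 + 124,722,000 + 10,260,000 = 236,304,000
volume = 2,120,000 + 3,410,000 + 3,690,000 + 3,800,000 = 13,020,000 m³
S = 236,304,000 / 13,020,000 = 18.1493 ‰

18.15 ‰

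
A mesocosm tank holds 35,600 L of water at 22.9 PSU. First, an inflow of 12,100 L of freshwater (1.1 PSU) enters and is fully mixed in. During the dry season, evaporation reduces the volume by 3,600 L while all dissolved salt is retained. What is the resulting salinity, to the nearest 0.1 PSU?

18.8 PSU

After mixing: salt = 35,600×22.9 + 12,100×1.1 = 828,550; volume = 47,700 L
After evaporation: salt unchanged = 828,550; volume = 47,700 − 3,600 = 44,100 L
S = 828,550 / 44,100 = 18.788 PSU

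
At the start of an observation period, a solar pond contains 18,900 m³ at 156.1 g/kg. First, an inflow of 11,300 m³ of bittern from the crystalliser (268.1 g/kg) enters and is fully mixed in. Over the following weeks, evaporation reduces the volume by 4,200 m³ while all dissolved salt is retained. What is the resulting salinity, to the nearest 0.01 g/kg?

229.99 g/kg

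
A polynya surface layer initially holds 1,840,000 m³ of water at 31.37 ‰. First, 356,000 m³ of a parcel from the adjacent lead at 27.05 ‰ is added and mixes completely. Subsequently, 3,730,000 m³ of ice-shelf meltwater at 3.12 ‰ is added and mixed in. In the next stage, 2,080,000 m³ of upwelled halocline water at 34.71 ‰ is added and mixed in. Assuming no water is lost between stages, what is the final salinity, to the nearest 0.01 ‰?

Mass of salt is conserved:
Initial salt = 1,840,000×31.37 = 57,720,800
After stage 1: salt = 57,720,800 + 356,000×27.05 = 67,350,600; volume = 2,196,000 m³; S = 30.67 ‰
After stage 2: salt = 67,350,600 + 3,730,000×3.12 = 78,988,200; volume = 5,926,000 m³; S = 13.329 ‰
After stage 3: salt = 78,988,200 + 2,080,000×34.71 = 151,185,000; volume = 8,006,000 m³
S = 151,185,000 / 8,006,000 = 18.884 ‰

18.88 ‰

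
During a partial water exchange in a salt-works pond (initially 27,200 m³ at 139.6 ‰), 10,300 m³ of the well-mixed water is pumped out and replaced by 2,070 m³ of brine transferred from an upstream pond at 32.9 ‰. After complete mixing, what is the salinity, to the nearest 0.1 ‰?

128.0 ‰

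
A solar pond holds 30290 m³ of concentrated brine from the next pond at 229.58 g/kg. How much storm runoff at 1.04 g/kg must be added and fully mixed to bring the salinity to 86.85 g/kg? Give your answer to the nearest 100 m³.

Salt balance: 30,290×229.58 + V×1.04 = (30,290+V)×86.85
6,953,978.2 + 1.04V = 2,630,686.5 + 86.85V
4,323,291.7 = 85.81V
V = 50,382.14 m³

50400 m³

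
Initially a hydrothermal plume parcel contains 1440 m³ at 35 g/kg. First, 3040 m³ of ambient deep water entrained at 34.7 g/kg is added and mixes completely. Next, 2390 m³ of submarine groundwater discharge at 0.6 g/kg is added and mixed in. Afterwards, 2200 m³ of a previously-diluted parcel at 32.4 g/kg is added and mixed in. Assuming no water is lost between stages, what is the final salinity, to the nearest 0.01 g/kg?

Total salt / total volume:
Initial salt = 1,440×35 = 50,400
After stage 1: salt = 50,400 + 3,040×34.7 = 155,888; volume = 4,480 m³; S = 34.796 g/kg
After stage 2: salt = 155,888 + 2,390×0.6 = 157,322; volume = 6,870 m³; S = 22.9 g/kg
After stage 3: salt = 157,322 + 2,200×32.4 = 228,602; volume = 9,070 m³
S = 228,602 / 9,070 = 25.2042 g/kg

25.20 g/kg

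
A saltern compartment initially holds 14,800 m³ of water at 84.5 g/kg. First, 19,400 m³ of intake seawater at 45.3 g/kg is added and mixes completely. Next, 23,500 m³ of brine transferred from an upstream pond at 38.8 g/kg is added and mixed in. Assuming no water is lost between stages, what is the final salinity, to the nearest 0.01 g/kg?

52.71 g/kg

Total salt / total volume:
Initial salt = 14,800×84.5 = 1,250,600
After stage 1: salt = 1,250,600 + 19,400×45.3 = 2,129,420; volume = 34,200 m³; S = 62.264 g/kg
After stage 2: salt = 2,129,420 + 23,500×38.8 = 3,041,220; volume = 57,700 m³
S = 3,041,220 / 57,700 = 52.7075 g/kg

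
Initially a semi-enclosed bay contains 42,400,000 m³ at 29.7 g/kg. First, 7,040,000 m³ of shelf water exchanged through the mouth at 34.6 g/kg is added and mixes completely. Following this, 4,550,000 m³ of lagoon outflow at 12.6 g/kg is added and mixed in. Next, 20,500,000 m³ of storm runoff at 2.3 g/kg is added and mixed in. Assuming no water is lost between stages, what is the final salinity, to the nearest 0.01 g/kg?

By conservation of dissolved salt,
Initial salt = 42,400,000×29.7 = 1,259,280,000
After stage 1: salt = 1,259,280,000 + 7,040,000×34.6 = 1,502,864,000; volume = 49,440,000 m³; S = 30.398 g/kg
After stage 2: salt = 1,502,864,000 + 4,550,000×12.6 = 1,560,194,000; volume = 53,990,000 m³; S = 28.898 g/kg
After stage 3: salt = 1,560,194,000 + 20,500,000×2.3 = 1,607,344,000; volume = 74,490,000 m³
S = 1,607,344,000 / 74,490,000 = 21.578 g/kg

21.58 g/kg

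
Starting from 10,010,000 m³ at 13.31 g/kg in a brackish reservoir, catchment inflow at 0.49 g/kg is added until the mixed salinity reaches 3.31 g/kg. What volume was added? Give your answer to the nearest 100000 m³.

Salt balance: 10,010,000×13.31 + V×0.49 = (10,010,000+V)×3.31
133,233,100 + 0.49V = 33,133,100 + 3.31V
100,100,000 = 2.82V
V = 35,496,453.9 m³

35500000 m³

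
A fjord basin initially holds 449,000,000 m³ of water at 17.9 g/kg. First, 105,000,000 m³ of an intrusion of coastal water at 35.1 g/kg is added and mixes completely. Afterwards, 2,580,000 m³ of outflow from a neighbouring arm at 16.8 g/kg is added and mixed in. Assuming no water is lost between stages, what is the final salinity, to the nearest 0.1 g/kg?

21.1 g/kg

Weighted by volume,
Initial salt = 449,000,000×17.9 = 8,037,100,000
After stage 1: salt = 8,037,100,000 + 105,000,000×35.1 = 11,722,600,000; volume = 554,000,000 m³; S = 21.16 g/kg
After stage 2: salt = 11,722,600,000 + 2,580,000×16.8 = 11,765,944,000; volume = 556,580,000 m³
S = 11,765,944,000 / 556,580,000 = 21.1397 g/kg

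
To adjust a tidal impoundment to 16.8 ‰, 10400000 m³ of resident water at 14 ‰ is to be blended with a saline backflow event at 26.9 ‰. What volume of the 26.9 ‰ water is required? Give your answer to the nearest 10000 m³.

Salt balance: 10,400,000×14 + V×26.9 = (10,400,000+V)×16.8
145,600,000 + 26.9V = 174,720,000 + 16.8V
29,120,000 = 10.1V
V = 2,883,168.32 m³

2880000 m³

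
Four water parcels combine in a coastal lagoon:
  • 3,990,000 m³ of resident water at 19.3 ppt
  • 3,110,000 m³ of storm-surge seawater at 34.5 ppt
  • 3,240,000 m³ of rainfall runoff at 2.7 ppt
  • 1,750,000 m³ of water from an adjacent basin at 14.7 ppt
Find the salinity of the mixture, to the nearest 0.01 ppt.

Conserving salt mass:
salt = 3,990,000×19.3 + 3,110,000×34.5 + 3,240,000×2.7 + 1,750,000×14.7 = 77,007,000 + 107,295,000 + 8,748,000 + 25,725,000 = 218,775,000
volume = 3,990,000 + 3,110,000 + 3,240,000 + 1,750,000 = 12,090,000 m³
S = 218,775,000 / 12,090,000 = 18.0955 ppt

18.10 ppt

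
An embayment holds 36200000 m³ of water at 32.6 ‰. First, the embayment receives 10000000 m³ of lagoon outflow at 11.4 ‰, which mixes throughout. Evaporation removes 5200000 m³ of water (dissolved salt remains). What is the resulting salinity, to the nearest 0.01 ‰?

After mixing: salt = 36,200,000×32.6 + 10,000,000×11.4 = 1,294,120,000; volume = 46,200,000 m³
After evaporation: salt unchanged = 1,294,120,000; volume = 46,200,000 − 5,200,000 = 41,000,000 m³
S = 1,294,120,000 / 41,000,000 = 31.5639 ‰

31.56 ‰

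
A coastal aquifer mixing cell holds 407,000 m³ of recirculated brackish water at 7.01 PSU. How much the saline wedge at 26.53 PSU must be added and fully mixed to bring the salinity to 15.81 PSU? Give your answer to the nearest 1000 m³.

Salt balance: 407,000×7.01 + V×26.53 = (407,000+V)×15.81
2,853,070 + 26.53V = 6,434,670 + 15.81V
3,581,600 = 10.72V
V = 334,104.48 m³

334000 m³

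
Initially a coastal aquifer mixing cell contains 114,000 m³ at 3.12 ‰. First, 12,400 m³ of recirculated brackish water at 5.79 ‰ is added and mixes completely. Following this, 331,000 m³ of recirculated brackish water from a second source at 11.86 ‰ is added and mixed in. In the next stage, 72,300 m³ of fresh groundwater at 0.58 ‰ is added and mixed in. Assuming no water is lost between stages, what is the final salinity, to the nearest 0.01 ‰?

8.30 ‰

Mass of salt is conserved:
Initial salt = 114,000×3.12 = 355,680
After stage 1: salt = 355,680 + 12,400×5.79 = 427,476; volume = 126,400 m³; S = 3.382 ‰
After stage 2: salt = 427,476 + 331,000×11.86 = 4,353,136; volume = 457,400 m³; S = 9.517 ‰
After stage 3: salt = 4,353,136 + 72,300×0.58 = 4,395,070; volume = 529,700 m³
S = 4,395,070 / 529,700 = 8.2973 ‰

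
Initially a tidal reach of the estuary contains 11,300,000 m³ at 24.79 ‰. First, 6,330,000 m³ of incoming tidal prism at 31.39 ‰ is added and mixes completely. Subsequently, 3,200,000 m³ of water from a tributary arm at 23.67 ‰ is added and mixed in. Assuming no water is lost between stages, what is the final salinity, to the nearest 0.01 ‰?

26.62 ‰

Total salt / total volume:
Initial salt = 11,300,000×24.79 = 280,127,000
After stage 1: salt = 280,127,000 + 6,330,000×31.39 = 478,825,700; volume = 17,630,000 m³; S = 27.16 ‰
After stage 2: salt = 478,825,700 + 3,200,000×23.67 = 554,569,700; volume = 20,830,000 m³
S = 554,569,700 / 20,830,000 = 26.6236 ‰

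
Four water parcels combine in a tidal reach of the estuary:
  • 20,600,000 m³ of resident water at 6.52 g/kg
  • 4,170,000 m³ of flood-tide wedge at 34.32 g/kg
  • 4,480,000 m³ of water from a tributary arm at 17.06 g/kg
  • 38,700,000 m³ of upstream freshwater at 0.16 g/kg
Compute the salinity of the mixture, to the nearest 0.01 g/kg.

5.30 g/kg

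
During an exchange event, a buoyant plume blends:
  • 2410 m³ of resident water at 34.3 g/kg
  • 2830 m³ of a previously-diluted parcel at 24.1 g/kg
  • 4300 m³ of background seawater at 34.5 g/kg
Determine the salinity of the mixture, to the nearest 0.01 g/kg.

Weighted by volume,
salt = 2,410×34.3 + 2,830×24.1 + 4,300×34.5 = 82,663 + 68,203 + 148,350 = 299,216
volume = 2,410 + 2,830 + 4,300 = 9,540 m³
S = 299,216 / 9,540 = 31.3644 g/kg

31.36 g/kg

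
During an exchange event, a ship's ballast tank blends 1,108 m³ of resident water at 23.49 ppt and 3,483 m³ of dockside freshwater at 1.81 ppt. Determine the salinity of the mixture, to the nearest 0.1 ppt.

7.0 ppt

Mass of salt is conserved:
salt = 1,108×23.49 + 3,483×1.81 = 26,026.92 + 6,304.23 = 32,331.15
volume = 1,108 + 3,483 = 4,591 m³
S = 32,331.15 / 4,591 = 7.042 ppt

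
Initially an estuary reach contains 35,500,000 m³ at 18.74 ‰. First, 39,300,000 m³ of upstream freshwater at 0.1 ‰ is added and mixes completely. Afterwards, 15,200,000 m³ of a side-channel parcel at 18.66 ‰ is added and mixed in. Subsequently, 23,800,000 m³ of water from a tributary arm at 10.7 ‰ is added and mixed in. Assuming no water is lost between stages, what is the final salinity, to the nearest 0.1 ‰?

10.6 ‰

By conservation of dissolved salt,
Initial salt = 35,500,000×18.74 = 665,270,000
After stage 1: salt = 665,270,000 + 39,300,000×0.1 = 669,200,000; volume = 74,800,000 m³; S = 8.947 ‰
After stage 2: salt = 669,200,000 + 15,200,000×18.66 = 952,832,000; volume = 90,000,000 m³; S = 10.587 ‰
After stage 3: salt = 952,832,000 + 23,800,000×10.7 = 1,207,492,000; volume = 113,800,000 m³
S = 1,207,492,000 / 113,800,000 = 10.6107 ‰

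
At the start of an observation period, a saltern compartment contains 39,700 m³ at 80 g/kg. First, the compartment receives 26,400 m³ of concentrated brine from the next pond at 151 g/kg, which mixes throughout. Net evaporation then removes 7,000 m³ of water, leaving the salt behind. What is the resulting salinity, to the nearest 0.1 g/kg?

121.2 g/kg

After mixing: salt = 39,700×80 + 26,400×151 = 7,162,400; volume = 66,100 m³
After evaporation: salt unchanged = 7,162,400; volume = 66,100 − 7,000 = 59,100 m³
S = 7,162,400 / 59,100 = 121.1912 g/kg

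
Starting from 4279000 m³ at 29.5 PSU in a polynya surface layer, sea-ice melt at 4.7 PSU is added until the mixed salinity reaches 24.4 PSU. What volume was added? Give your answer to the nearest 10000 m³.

1110000 m³

Salt balance: 4,279,000×29.5 + V×4.7 = (4,279,000+V)×24.4
126,230,500 + 4.7V = 104,407,600 + 24.4V
21,822,900 = 19.7V
V = 1,107,761.42 m³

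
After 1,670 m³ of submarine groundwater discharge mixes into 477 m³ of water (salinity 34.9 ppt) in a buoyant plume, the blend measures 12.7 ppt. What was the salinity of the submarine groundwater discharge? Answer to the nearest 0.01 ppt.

Salt balance: 477×34.9 + 1,670×S = 2,147×12.7
16,647.3 + 1,670·S = 27,266.9
S = (27,266.9 − 16,647.3) / 1,670 = 6.359 ppt

6.36 ppt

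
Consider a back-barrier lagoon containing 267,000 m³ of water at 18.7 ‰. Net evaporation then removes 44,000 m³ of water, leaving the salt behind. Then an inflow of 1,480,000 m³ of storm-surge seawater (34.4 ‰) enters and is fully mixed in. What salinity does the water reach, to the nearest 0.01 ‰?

32.83 ‰

After evaporation: salt = 267,000×18.7 = 4,992,900; volume = 267,000 − 44,000 = 223,000 m³
After mixing: salt = 4,992,900 + 1,480,000×34.4 = 55,904,900; volume = 223,000 + 1,480,000 = 1,703,000 m³
S = 55,904,900 / 1,703,000 = 32.8273 ‰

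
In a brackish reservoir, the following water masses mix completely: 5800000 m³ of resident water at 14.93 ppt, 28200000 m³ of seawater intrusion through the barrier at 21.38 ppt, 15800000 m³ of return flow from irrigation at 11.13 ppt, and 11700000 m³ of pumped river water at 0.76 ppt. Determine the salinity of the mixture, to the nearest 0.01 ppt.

14.22 ppt

Conserving salt mass:
salt = 5,800,000×14.93 + 28,200,000×21.38 + 15,800,000×11.13 + 11,700,000×0.76 = 86,594,000 + 602,916,000 + 175,854,000 + 8,892,000 = 874,256,000
volume = 5,800,000 + 28,200,000 + 15,800,000 + 11,700,000 = 61,500,000 m³
S = 874,256,000 / 61,500,000 = 14.2155 ppt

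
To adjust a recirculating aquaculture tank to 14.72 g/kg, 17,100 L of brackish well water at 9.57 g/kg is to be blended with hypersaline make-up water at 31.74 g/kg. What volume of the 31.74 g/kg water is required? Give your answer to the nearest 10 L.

5170 L

Salt balance: 17,100×9.57 + V×31.74 = (17,100+V)×14.72
163,647 + 31.74V = 251,712 + 14.72V
88,065 = 17.02V
V = 5,174.21 L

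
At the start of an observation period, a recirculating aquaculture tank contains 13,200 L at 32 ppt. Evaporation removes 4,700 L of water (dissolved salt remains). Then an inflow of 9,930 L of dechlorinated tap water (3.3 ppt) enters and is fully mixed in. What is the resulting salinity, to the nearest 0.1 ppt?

After evaporation: salt = 13,200×32 = 422,400; volume = 13,200 − 4,700 = 8,500 L
After mixing: salt = 422,400 + 9,930×3.3 = 455,169; volume = 8,500 + 9,930 = 18,430 L
S = 455,169 / 18,430 = 24.6972 ppt

24.7 ppt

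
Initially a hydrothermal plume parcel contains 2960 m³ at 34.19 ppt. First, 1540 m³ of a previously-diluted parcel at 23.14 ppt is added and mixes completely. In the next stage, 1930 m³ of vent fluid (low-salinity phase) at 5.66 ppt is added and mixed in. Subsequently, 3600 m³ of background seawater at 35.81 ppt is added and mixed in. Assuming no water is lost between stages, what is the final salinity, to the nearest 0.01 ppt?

27.59 ppt

Salt balance:
Initial salt = 2,960×34.19 = 101,202.4
After stage 1: salt = 101,202.4 + 1,540×23.14 = 136,838; volume = 4,500 m³; S = 30.408 ppt
After stage 2: salt = 136,838 + 1,930×5.66 = 147,761.8; volume = 6,430 m³; S = 22.98 ppt
After stage 3: salt = 147,761.8 + 3,600×35.81 = 276,677.8; volume = 10,030 m³
S = 276,677.8 / 10,030 = 27.585 ppt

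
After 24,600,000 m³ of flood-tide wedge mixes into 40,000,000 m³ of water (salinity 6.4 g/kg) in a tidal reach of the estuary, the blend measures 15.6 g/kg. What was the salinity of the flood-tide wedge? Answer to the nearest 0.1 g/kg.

Salt balance: 40,000,000×6.4 + 24,600,000×S = 64,600,000×15.6
256,000,000 + 24,600,000·S = 1,007,760,000
S = (1,007,760,000 − 256,000,000) / 24,600,000 = 30.5593 g/kg

30.6 g/kg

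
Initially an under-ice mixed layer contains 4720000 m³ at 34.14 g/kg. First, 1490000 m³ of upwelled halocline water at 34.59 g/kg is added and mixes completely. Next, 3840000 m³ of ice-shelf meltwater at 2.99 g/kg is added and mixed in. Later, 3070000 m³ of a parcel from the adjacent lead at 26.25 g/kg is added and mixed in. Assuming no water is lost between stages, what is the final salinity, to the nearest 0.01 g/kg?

Conserving salt mass:
Initial salt = 4,720,000×34.14 = 161,140,800
After stage 1: salt = 161,140,800 + 1,490,000×34.59 = 212,679,900; volume = 6,210,000 m³; S = 34.248 g/kg
After stage 2: salt = 212,679,900 + 3,840,000×2.99 = 224,161,500; volume = 10,050,000 m³; S = 22.305 g/kg
After stage 3: salt = 224,161,500 + 3,070,000×26.25 = 304,749,000; volume = 13,120,000 m³
S = 304,749,000 / 13,120,000 = 23.2278 g/kg

23.23 g/kg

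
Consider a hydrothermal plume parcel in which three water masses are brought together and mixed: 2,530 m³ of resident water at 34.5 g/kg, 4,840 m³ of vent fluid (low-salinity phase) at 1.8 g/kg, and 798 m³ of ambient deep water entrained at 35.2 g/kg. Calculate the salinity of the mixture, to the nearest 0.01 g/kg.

15.19 g/kg

Conserving salt mass:
salt = 2,530×34.5 + 4,840×1.8 + 798×35.2 = 87,285 + 8,712 + 28,089.6 = 124,086.6
volume = 2,530 + 4,840 + 798 = 8,168 m³
S = 124,086.6 / 8,168 = 15.1918 g/kg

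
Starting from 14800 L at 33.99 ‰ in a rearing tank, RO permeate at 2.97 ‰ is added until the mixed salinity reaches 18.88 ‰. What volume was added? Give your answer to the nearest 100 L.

Salt balance: 14,800×33.99 + V×2.97 = (14,800+V)×18.88
503,052 + 2.97V = 279,424 + 18.88V
223,628 = 15.91V
V = 14,055.81 L

14100 L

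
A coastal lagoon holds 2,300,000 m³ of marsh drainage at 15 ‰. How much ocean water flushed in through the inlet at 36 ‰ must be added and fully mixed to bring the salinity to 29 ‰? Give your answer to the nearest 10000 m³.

4600000 m³

Salt balance: 2,300,000×15 + V×36 = (2,300,000+V)×29
34,500,000 + 36V = 66,700,000 + 29V
32,200,000 = 7V
V = 4,600,000 m³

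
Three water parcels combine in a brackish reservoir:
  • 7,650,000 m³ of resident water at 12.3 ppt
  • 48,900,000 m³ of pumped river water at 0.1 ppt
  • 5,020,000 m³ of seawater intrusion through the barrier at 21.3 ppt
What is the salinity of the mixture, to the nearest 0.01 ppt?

3.34 ppt

Mass of salt is conserved:
salt = 7,650,000×12.3 + 48,900,000×0.1 + 5,020,000×21.3 = 94,095,000 + 4,890,000 + 106,926,000 = 205,911,000
volume = 7,650,000 + 48,900,000 + 5,020,000 = 61,570,000 m³
S = 205,911,000 / 61,570,000 = 3.3443 ppt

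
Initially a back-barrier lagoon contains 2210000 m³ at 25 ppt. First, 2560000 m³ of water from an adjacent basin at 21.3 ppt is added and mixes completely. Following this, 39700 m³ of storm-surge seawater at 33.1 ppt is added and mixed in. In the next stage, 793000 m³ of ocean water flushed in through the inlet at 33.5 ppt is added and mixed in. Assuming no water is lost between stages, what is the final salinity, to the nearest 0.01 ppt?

24.57 ppt

By conservation of dissolved salt,
Initial salt = 2,210,000×25 = 55,250,000
After stage 1: salt = 55,250,000 + 2,560,000×21.3 = 109,778,000; volume = 4,770,000 m³; S = 23.014 ppt
After stage 2: salt = 109,778,000 + 39,700×33.1 = 111,092,070; volume = 4,809,700 m³; S = 23.098 ppt
After stage 3: salt = 111,092,070 + 793,000×33.5 = 137,657,570; volume = 5,602,700 m³
S = 137,657,570 / 5,602,700 = 24.5699 ppt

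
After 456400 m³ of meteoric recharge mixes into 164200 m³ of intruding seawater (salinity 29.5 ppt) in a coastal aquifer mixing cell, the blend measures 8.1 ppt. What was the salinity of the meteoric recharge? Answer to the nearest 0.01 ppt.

Salt balance: 164,200×29.5 + 456,400×S = 620,600×8.1
4,843,900 + 456,400·S = 5,026,860
S = (5,026,860 − 4,843,900) / 456,400 = 0.4009 ppt

0.40 ppt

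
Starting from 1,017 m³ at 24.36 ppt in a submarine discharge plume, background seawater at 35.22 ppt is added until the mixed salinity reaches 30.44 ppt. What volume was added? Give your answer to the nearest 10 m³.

1290 m³

Salt balance: 1,017×24.36 + V×35.22 = (1,017+V)×30.44
24,774.12 + 35.22V = 30,957.48 + 30.44V
6,183.36 = 4.78V
V = 1,293.59 m³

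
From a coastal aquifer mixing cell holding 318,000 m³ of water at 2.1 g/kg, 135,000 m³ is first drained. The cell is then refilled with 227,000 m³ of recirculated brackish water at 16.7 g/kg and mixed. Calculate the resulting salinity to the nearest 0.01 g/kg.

10.18 g/kg

Remaining after removal: 183,000 m³ at 2.1 g/kg (salt = 384,300)
After addition: salt = 384,300 + 227,000×16.7 = 4,175,200; volume = 410,000 m³
S = 4,175,200 / 410,000 = 10.1834 g/kg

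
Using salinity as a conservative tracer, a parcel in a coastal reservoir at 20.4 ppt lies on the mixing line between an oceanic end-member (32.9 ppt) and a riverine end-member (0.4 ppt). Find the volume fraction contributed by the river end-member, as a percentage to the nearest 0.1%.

38.5%

Let f be the freshwater fraction. Salt balance per unit volume:
f×0.4 + (1−f)×32.9 = 20.4
f = (32.9 − 20.4) / (32.9 − 0.4) = 12.5/32.5 = 0.3846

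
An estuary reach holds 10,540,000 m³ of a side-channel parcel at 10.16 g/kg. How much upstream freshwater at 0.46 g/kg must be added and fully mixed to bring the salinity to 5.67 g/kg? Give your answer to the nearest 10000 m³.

Salt balance: 10,540,000×10.16 + V×0.46 = (10,540,000+V)×5.67
107,086,400 + 0.46V = 59,761,800 + 5.67V
47,324,600 = 5.21V
V = 9,083,416.51 m³

9080000 m³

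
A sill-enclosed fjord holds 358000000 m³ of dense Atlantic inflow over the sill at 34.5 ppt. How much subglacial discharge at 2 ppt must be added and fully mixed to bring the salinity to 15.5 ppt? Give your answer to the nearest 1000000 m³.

504000000 m³

Salt balance: 358,000,000×34.5 + V×2 = (358,000,000+V)×15.5
12,351,000,000 + 2V = 5,549,000,000 + 15.5V
6,802,000,000 = 13.5V
V = 503,851,851.85 m³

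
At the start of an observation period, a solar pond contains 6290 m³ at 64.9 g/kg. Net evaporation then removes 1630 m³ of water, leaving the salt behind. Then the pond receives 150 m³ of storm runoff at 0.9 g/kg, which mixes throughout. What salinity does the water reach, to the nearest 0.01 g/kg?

After evaporation: salt = 6,290×64.9 = 408,221; volume = 6,290 − 1,630 = 4,660 m³
After mixing: salt = 408,221 + 150×0.9 = 408,356; volume = 4,660 + 150 = 4,810 m³
S = 408,356 / 4,810 = 84.8973 g/kg

84.90 g/kg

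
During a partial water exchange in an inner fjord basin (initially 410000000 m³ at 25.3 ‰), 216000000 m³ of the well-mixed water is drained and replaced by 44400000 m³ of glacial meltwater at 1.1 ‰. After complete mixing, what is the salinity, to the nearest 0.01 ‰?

20.79 ‰

Remaining after removal: 194,000,000 m³ at 25.3 ‰ (salt = 4,908,200,000)
After addition: salt = 4,908,200,000 + 44,400,000×1.1 = 4,957,040,000; volume = 238,400,000 m³
S = 4,957,040,000 / 238,400,000 = 20.793 ‰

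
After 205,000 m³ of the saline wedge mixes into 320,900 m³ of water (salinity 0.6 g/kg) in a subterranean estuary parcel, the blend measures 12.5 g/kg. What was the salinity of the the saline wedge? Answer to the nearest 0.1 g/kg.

Salt balance: 320,900×0.6 + 205,000×S = 525,900×12.5
192,540 + 205,000·S = 6,573,750
S = (6,573,750 − 192,540) / 205,000 = 31.1279 g/kg

31.1 g/kg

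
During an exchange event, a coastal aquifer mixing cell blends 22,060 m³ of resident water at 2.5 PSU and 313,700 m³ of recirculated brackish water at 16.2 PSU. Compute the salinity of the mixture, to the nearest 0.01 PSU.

15.30 PSU

Total salt / total volume:
salt = 22,060×2.5 + 313,700×16.2 = 55,150 + 5,081,940 = 5,137,090
volume = 22,060 + 313,700 = 335,760 m³
S = 5,137,090 / 335,760 = 15.2999 PSU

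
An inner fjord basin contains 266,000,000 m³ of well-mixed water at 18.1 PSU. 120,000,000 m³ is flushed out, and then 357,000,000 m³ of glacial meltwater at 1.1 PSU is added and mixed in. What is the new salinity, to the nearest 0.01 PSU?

6.03 PSU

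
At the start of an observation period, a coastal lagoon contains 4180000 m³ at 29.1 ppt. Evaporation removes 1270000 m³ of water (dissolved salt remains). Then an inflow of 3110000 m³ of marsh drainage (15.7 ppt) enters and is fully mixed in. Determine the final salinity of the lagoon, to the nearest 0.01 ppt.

28.32 ppt

After evaporation: salt = 4,180,000×29.1 = 121,638,000; volume = 4,180,000 − 1,270,000 = 2,910,000 m³
After mixing: salt = 121,638,000 + 3,110,000×15.7 = 170,465,000; volume = 2,910,000 + 3,110,000 = 6,020,000 m³
S = 170,465,000 / 6,020,000 = 28.3164 ppt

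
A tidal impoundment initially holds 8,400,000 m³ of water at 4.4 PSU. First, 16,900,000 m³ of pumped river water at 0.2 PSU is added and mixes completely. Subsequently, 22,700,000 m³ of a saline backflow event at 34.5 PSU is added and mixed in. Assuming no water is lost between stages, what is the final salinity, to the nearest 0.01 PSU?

Weighted by volume,
Initial salt = 8,400,000×4.4 = 36,960,000
After stage 1: salt = 36,960,000 + 16,900,000×0.2 = 40,340,000; volume = 25,300,000 m³; S = 1.594 PSU
After stage 2: salt = 40,340,000 + 22,700,000×34.5 = 823,490,000; volume = 48,000,000 m³
S = 823,490,000 / 48,000,000 = 17.156 PSU

17.16 PSU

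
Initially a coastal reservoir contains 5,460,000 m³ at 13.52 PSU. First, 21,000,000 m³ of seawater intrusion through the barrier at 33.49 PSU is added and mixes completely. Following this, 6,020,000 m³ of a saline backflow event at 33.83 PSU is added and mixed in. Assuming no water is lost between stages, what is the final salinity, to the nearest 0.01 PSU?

30.20 PSU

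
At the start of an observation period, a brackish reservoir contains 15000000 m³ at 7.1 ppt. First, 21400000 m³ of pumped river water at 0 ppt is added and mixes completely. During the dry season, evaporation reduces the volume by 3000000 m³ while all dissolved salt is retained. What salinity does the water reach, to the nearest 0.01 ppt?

After mixing: salt = 15,000,000×7.1 + 21,400,000×0 = 106,500,000; volume = 36,400,000 m³
After evaporation: salt unchanged = 106,500,000; volume = 36,400,000 − 3,000,000 = 33,400,000 m³
S = 106,500,000 / 33,400,000 = 3.1886 ppt

3.19 ppt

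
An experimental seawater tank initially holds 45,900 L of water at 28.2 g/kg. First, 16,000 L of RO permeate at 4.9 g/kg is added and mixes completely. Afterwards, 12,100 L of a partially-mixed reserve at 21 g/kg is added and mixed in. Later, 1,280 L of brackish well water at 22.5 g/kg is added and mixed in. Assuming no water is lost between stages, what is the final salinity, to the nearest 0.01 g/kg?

21.99 g/kg

Weighted by volume,
Initial salt = 45,900×28.2 = 1,294,380
After stage 1: salt = 1,294,380 + 16,000×4.9 = 1,372,780; volume = 61,900 L; S = 22.177 g/kg
After stage 2: salt = 1,372,780 + 12,100×21 = 1,626,880; volume = 74,000 L; S = 21.985 g/kg
After stage 3: salt = 1,626,880 + 1,280×22.5 = 1,655,680; volume = 75,280 L
S = 1,655,680 / 75,280 = 21.9936 g/kg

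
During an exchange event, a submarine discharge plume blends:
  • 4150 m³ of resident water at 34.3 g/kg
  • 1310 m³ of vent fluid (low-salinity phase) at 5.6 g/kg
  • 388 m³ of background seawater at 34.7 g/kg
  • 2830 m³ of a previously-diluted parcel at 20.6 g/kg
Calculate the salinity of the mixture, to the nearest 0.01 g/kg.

25.52 g/kg

Mass of salt is conserved:
salt = 4,150×34.3 + 1,310×5.6 + 388×34.7 + 2,830×20.6 = 142,345 + 7,336 + 13,463.6 + 58,298 = 221,442.6
volume = 4,150 + 1,310 + 388 + 2,830 = 8,678 m³
S = 221,442.6 / 8,678 = 25.5177 g/kg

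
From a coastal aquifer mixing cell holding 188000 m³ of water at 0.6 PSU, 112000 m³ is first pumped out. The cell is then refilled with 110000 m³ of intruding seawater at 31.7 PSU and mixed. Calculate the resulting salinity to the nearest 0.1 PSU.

Remaining after removal: 76,000 m³ at 0.6 PSU (salt = 45,600)
After addition: salt = 45,600 + 110,000×31.7 = 3,532,600; volume = 186,000 m³
S = 3,532,600 / 186,000 = 18.9925 PSU

19.0 PSU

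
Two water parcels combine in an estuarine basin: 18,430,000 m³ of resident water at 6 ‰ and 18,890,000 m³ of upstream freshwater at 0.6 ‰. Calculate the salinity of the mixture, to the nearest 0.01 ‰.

3.27 ‰

Weighted by volume,
salt = 18,430,000×6 + 18,890,000×0.6 = 110,580,000 + 11,334,000 = 121,914,000
volume = 18,430,000 + 18,890,000 = 37,320,000 m³
S = 121,914,000 / 37,320,000 = 3.2667 ‰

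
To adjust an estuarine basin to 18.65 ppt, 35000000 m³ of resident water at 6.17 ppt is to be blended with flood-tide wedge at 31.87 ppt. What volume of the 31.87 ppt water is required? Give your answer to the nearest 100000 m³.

33000000 m³

Salt balance: 35,000,000×6.17 + V×31.87 = (35,000,000+V)×18.65
215,950,000 + 31.87V = 652,750,000 + 18.65V
436,800,000 = 13.22V
V = 33,040,847.2 m³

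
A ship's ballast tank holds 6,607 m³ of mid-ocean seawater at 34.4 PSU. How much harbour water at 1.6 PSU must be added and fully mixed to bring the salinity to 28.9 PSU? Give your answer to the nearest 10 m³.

1330 m³

Salt balance: 6,607×34.4 + V×1.6 = (6,607+V)×28.9
227,280.8 + 1.6V = 190,942.3 + 28.9V
36,338.5 = 27.3V
V = 1,331.08 m³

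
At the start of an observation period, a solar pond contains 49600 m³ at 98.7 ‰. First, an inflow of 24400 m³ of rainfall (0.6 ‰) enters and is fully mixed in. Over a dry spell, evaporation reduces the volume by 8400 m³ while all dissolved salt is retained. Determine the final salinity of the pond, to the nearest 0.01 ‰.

74.85 ‰

After mixing: salt = 49,600×98.7 + 24,400×0.6 = 4,910,160; volume = 74,000 m³
After evaporation: salt unchanged = 4,910,160; volume = 74,000 − 8,400 = 65,600 m³
S = 4,910,160 / 65,600 = 74.85 ‰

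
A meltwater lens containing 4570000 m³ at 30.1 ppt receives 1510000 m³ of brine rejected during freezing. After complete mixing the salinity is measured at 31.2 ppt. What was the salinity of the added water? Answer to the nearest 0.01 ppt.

34.53 ppt

Salt balance: 4,570,000×30.1 + 1,510,000×S = 6,080,000×31.2
137,557,000 + 1,510,000·S = 189,696,000
S = (189,696,000 − 137,557,000) / 1,510,000 = 34.5291 ppt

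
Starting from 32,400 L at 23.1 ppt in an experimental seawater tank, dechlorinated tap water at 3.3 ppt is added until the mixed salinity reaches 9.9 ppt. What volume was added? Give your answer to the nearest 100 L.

64800 L

Salt balance: 32,400×23.1 + V×3.3 = (32,400+V)×9.9
748,440 + 3.3V = 320,760 + 9.9V
427,680 = 6.6V
V = 64,800 L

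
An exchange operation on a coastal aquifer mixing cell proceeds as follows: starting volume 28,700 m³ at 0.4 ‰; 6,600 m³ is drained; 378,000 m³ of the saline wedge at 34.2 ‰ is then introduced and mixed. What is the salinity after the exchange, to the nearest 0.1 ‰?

Remaining after removal: 22,100 m³ at 0.4 ‰ (salt = 8,840)
After addition: salt = 8,840 + 378,000×34.2 = 12,936,440; volume = 400,100 m³
S = 12,936,440 / 400,100 = 32.333 ‰

32.3 ‰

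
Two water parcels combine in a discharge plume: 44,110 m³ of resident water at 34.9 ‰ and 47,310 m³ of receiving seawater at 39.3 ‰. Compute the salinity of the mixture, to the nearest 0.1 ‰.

37.2 ‰

Conserving salt mass:
salt = 44,110×34.9 + 47,310×39.3 = 1,539,439 + 1,859,283 = 3,398,722
volume = 44,110 + 47,310 = 91,420 m³
S = 3,398,722 / 91,420 = 37.177 ‰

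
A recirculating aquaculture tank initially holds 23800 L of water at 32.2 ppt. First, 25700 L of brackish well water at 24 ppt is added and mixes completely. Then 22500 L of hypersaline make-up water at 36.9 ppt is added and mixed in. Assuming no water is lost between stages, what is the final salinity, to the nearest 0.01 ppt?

By conservation of dissolved salt,
Initial salt = 23,800×32.2 = 766,360
After stage 1: salt = 766,360 + 25,700×24 = 1,383,160; volume = 49,500 L; S = 27.943 ppt
After stage 2: salt = 1,383,160 + 22,500×36.9 = 2,213,410; volume = 72,000 L
S = 2,213,410 / 72,000 = 30.7418 ppt

30.74 ppt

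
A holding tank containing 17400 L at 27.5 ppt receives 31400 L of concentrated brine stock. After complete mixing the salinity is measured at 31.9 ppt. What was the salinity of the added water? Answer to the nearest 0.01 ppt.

Salt balance: 17,400×27.5 + 31,400×S = 48,800×31.9
478,500 + 31,400·S = 1,556,720
S = (1,556,720 − 478,500) / 31,400 = 34.3382 ppt

34.34 ppt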